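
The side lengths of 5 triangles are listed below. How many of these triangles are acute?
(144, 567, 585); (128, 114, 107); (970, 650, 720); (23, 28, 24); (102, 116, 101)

3

(144,567,585): 144²+567² = 342225 = 585² → right
(128,114,107): 107²+114² = 24445 > 16384 = 128² → acute
(970,650,720): 650²+720² = 940900 = 970² → right
(23,28,24): 23²+24² = 1105 > 784 = 28² → acute
(102,116,101): 101²+102² = 20605 > 13456 = 116² → acute
3 of the 5 are acute.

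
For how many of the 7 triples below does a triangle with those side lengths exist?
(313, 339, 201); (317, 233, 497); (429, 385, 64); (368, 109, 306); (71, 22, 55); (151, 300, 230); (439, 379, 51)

(201,313,339): 201+313 > 339 → valid
(233,317,497): 233+317 > 497 → valid
(64,385,429): 64+385 > 429 → valid
(109,306,368): 109+306 > 368 → valid
(22,55,71): 22+55 > 71 → valid
(151,230,300): 151+230 > 300 → valid
(51,379,439): 51+379 ≤ 439 → not valid
6 of the 7 triples form a triangle.

6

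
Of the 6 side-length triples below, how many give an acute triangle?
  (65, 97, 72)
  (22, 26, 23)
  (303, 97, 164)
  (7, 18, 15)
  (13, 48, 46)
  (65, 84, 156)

(65,97,72): 65²+72² = 9409 = 97² → right
(22,26,23): 22²+23² = 1013 > 676 = 26² → acute
(303,97,164): 97+164 ≤ 303, not a triangle
(7,18,15): 7²+15² = 274 < 324 = 18² → obtuse
(13,48,46): 13²+46² = 2285 < 2304 = 48² → obtuse
(65,84,156): 65+84 ≤ 156, not a triangle
1 of the 6 is acute.

1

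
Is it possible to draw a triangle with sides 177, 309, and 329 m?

Yes

The longest side is 329, and the other two sum to 486.
Since 486 > 329, the triangle inequality holds.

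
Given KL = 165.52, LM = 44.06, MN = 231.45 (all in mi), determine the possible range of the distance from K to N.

The maximum is all hops collinear in one direction: 165.52 + 44.06 + 231.45 = 441.03.
The longest hop is 231.45; the others sum to 209.58. Folding the others back against it leaves at least 231.45 − 209.58 = 21.87.

21.87 ≤ KN ≤ 441.03 mi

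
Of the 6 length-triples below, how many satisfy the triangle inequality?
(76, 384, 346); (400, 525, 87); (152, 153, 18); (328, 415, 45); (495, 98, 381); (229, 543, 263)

2

(76,346,384): 76+346 > 384 → valid
(87,400,525): 87+400 ≤ 525 → not valid
(18,152,153): 18+152 > 153 → valid
(45,328,415): 45+328 ≤ 415 → not valid
(98,381,495): 98+381 ≤ 495 → not valid
(229,263,543): 229+263 ≤ 543 → not valid
2 of the 6 triples form a triangle.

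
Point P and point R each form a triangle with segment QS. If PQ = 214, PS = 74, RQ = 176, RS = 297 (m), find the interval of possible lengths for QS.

140 < QS < 288

From triangle PQS: |214 − 74| < QS < 214 + 74, i.e. 140 < QS < 288.
From triangle RQS: 121 < QS < 473.
Both must hold, so QS lies in the intersection.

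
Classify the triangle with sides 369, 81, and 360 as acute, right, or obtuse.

Compare the square of the longest side to the sum of squares of the other two: 81² + 360² = 136161 = 369².

right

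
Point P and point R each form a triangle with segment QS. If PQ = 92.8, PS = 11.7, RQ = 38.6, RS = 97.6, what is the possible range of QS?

81.1 < QS < 104.5

From triangle PQS: |92.8 − 11.7| < QS < 92.8 + 11.7, i.e. 81.1 < QS < 104.5.
From triangle RQS: 59.0 < QS < 136.2.
Both must hold, so QS lies in the intersection.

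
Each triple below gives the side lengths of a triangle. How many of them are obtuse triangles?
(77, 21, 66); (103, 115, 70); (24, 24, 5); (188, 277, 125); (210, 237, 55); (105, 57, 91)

(77,21,66): 21²+66² = 4797 < 5929 = 77² → obtuse
(103,115,70): 70²+103² = 15509 > 13225 = 115² → acute
(24,24,5): 5²+24² = 601 > 576 = 24² → acute
(188,277,125): 125²+188² = 50969 < 76729 = 277² → obtuse
(210,237,55): 55²+210² = 47125 < 56169 = 237² → obtuse
(105,57,91): 57²+91² = 11530 > 11025 = 105² → acute
3 of the 6 are obtuse.

3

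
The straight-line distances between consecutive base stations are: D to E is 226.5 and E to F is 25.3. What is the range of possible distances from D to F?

201.2 ≤ DF ≤ 251.8

By the triangle inequality, |226.5 − 25.3| ≤ DF ≤ 226.5 + 25.3.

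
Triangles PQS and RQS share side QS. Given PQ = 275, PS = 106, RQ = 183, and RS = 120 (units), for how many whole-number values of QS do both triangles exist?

From triangle PQS: 169 < QS < 381.
From triangle RQS: 63 < QS < 303.
Intersection: 169 < QS < 303, so integers 170 through 302: 133 values.

133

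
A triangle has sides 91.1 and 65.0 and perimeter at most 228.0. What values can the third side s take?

Triangle inequality alone gives 26.1 < s < 156.1.
The perimeter condition gives s ≤ 228.0 − 91.1 − 65.0 = 71.9.
Intersecting the two: 26.1 < s ≤ 71.9.

26.1 < s ≤ 71.9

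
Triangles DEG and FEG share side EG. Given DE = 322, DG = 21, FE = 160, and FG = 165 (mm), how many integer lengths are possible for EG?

From triangle DEG: 301 < EG < 343.
From triangle FEG: 5 < EG < 325.
Intersection: 301 < EG < 325, so integers 302 through 324: 23 values.

23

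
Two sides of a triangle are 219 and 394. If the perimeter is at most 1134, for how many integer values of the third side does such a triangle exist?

Triangle inequality: 175 < x < 613. Perimeter ≤ 1134 gives x ≤ 1134 − 219 − 394 = 521.
So 175 < x ≤ 521; integers 176 through 521: 346 values.

346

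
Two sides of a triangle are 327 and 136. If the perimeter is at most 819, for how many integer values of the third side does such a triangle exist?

165

Triangle inequality: 191 < x < 463. Perimeter ≤ 819 gives x ≤ 819 − 327 − 136 = 356.
So 191 < x ≤ 356; integers 192 through 356: 165 values.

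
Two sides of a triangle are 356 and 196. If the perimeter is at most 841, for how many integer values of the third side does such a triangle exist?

129

Triangle inequality: 160 < x < 552. Perimeter ≤ 841 gives x ≤ 841 − 356 − 196 = 289.
So 160 < x ≤ 289; integers 161 through 289: 129 values.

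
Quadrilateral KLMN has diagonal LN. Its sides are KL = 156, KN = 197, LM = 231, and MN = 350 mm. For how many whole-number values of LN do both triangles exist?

233

From triangle KLN: 41 < LN < 353.
From triangle MLN: 119 < LN < 581.
Intersection: 119 < LN < 353, so integers 120 through 352: 233 values.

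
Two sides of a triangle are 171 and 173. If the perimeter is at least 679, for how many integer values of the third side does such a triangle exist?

Triangle inequality: 2 < x < 344. Perimeter ≥ 679 gives x ≥ 679 − 171 − 173 = 335.
So 335 ≤ x < 344; integers 335 through 343: 9 values.

9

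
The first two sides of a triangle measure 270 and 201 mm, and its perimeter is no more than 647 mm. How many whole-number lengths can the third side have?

107

Triangle inequality: 69 < x < 471. Perimeter ≤ 647 gives x ≤ 647 − 270 − 201 = 176.
So 69 < x ≤ 176; integers 70 through 176: 107 values.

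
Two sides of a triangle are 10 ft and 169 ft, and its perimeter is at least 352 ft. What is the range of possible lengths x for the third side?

173 ≤ x < 179 ft

Triangle inequality alone gives 159 < x < 179.
The perimeter condition gives x ≥ 352 − 10 − 169 = 173.
Intersecting the two: 173 ≤ x < 179.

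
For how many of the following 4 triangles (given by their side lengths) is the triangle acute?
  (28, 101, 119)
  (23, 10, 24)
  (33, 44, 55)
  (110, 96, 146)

(28,101,119): 28²+101² = 10985 < 14161 = 119² → obtuse
(23,10,24): 10²+23² = 629 > 576 = 24² → acute
(33,44,55): 33²+44² = 3025 = 55² → right
(110,96,146): 96²+110² = 21316 = 146² → right
1 of the 4 is acute.

1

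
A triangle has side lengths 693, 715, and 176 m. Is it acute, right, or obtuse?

right

Compare the square of the longest side to the sum of squares of the other two: 176² + 693² = 511225 = 715².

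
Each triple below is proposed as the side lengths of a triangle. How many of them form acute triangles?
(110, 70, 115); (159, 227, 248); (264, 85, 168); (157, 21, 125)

(110,70,115): 70²+110² = 17000 > 13225 = 115² → acute
(159,227,248): 159²+227² = 76810 > 61504 = 248² → acute
(264,85,168): 85+168 ≤ 264, not a triangle
(157,21,125): 21+125 ≤ 157, not a triangle
2 of the 4 are acute.

2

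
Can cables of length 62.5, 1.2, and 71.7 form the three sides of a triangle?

The longest side is 71.7, but the other two sum to only 63.7.
63.7 < 71.7, so the triangle inequality fails.

No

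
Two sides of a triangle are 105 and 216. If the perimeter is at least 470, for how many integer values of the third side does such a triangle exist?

172

Triangle inequality: 111 < x < 321. Perimeter ≥ 470 gives x ≥ 470 − 105 − 216 = 149.
So 149 ≤ x < 321; integers 149 through 320: 172 values.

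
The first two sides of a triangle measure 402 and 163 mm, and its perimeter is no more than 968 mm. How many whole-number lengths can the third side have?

Triangle inequality: 239 < x < 565. Perimeter ≤ 968 gives x ≤ 968 − 402 − 163 = 403.
So 239 < x ≤ 403; integers 240 through 403: 164 values.

164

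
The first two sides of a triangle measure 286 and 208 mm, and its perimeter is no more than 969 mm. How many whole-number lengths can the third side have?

397

Triangle inequality: 78 < x < 494. Perimeter ≤ 969 gives x ≤ 969 − 286 − 208 = 475.
So 78 < x ≤ 475; integers 79 through 475: 397 values.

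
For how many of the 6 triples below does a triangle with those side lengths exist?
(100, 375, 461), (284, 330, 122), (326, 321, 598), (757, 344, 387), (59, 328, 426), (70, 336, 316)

4

(100,375,461): 100+375 > 461 → valid
(122,284,330): 122+284 > 330 → valid
(321,326,598): 321+326 > 598 → valid
(344,387,757): 344+387 ≤ 757 → not valid
(59,328,426): 59+328 ≤ 426 → not valid
(70,316,336): 70+316 > 336 → valid
4 of the 6 triples form a triangle.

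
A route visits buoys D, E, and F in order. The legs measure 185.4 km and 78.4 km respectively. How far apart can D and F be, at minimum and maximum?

107.0 ≤ DF ≤ 263.8 km

By the triangle inequality, |185.4 − 78.4| ≤ DF ≤ 185.4 + 78.4.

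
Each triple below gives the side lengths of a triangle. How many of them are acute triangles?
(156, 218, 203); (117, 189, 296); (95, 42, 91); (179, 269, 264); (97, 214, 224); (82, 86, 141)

(156,218,203): 156²+203² = 65545 > 47524 = 218² → acute
(117,189,296): 117²+189² = 49410 < 87616 = 296² → obtuse
(95,42,91): 42²+91² = 10045 > 9025 = 95² → acute
(179,269,264): 179²+264² = 101737 > 72361 = 269² → acute
(97,214,224): 97²+214² = 55205 > 50176 = 224² → acute
(82,86,141): 82²+86² = 14120 < 19881 = 141² → obtuse
4 of the 6 are acute.

4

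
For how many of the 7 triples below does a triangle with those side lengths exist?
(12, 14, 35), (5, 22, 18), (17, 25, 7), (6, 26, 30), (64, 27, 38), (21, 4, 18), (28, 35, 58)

(12,14,35): 12+14 ≤ 35 → not valid
(5,18,22): 5+18 > 22 → valid
(7,17,25): 7+17 ≤ 25 → not valid
(6,26,30): 6+26 > 30 → valid
(27,38,64): 27+38 > 64 → valid
(4,18,21): 4+18 > 21 → valid
(28,35,58): 28+35 > 58 → valid
5 of the 7 triples form a triangle.

5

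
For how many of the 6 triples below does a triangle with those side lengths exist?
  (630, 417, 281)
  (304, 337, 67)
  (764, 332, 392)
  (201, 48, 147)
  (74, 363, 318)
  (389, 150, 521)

4

(281,417,630): 281+417 > 630 → valid
(67,304,337): 67+304 > 337 → valid
(332,392,764): 332+392 ≤ 764 → not valid
(48,147,201): 48+147 ≤ 201 → not valid
(74,318,363): 74+318 > 363 → valid
(150,389,521): 150+389 > 521 → valid
4 of the 6 triples form a triangle.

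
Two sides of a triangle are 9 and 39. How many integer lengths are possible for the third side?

The third side lies in the open interval (30, 48).
Integers from 31 to 47 inclusive: 47 − 31 + 1 = 17.

17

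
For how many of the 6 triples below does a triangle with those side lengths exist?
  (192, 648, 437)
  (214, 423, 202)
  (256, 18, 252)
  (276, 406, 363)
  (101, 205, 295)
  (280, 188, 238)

4

(192,437,648): 192+437 ≤ 648 → not valid
(202,214,423): 202+214 ≤ 423 → not valid
(18,252,256): 18+252 > 256 → valid
(276,363,406): 276+363 > 406 → valid
(101,205,295): 101+205 > 295 → valid
(188,238,280): 188+238 > 280 → valid
4 of the 6 triples form a triangle.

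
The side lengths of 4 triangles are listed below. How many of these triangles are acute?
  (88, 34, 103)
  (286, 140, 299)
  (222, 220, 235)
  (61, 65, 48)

3

(88,34,103): 34²+88² = 8900 < 10609 = 103² → obtuse
(286,140,299): 140²+286² = 101396 > 89401 = 299² → acute
(222,220,235): 220²+222² = 97684 > 55225 = 235² → acute
(61,65,48): 48²+61² = 6025 > 4225 = 65² → acute
3 of the 4 are acute.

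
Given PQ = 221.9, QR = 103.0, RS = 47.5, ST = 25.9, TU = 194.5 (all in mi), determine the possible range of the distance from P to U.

0 ≤ PU ≤ 592.8 mi

The maximum is all hops collinear in one direction: 221.9 + 103.0 + 47.5 + 25.9 + 194.5 = 592.8.
The longest hop is 221.9; the others sum to 370.9. Since 221.9 ≤ 370.9, the path can fold back on itself completely, so the minimum distance is 0.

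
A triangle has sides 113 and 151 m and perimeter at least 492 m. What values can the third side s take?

Triangle inequality alone gives 38 < s < 264.
The perimeter condition gives s ≥ 492 − 113 − 151 = 228.
Intersecting the two: 228 ≤ s < 264.

228 ≤ s < 264 m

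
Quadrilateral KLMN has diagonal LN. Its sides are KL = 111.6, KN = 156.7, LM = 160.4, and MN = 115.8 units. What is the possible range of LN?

From triangle KLN: |111.6 − 156.7| < LN < 111.6 + 156.7, i.e. 45.1 < LN < 268.3.
From triangle MLN: 44.6 < LN < 276.2.
Both must hold, so LN lies in the intersection.

45.1 < LN < 268.3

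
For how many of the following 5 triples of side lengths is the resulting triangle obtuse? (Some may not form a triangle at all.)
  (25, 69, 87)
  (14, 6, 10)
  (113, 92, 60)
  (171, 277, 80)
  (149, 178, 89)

4

(25,69,87): 25²+69² = 5386 < 7569 = 87² → obtuse
(14,6,10): 6²+10² = 136 < 196 = 14² → obtuse
(113,92,60): 60²+92² = 12064 < 12769 = 113² → obtuse
(171,277,80): 80+171 ≤ 277, not a triangle
(149,178,89): 89²+149² = 30122 < 31684 = 178² → obtuse
4 of the 5 are obtuse.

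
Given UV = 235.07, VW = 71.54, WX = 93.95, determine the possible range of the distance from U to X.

The maximum is all hops collinear in one direction: 235.07 + 71.54 + 93.95 = 400.56.
The longest hop is 235.07; the others sum to 165.49. Folding the others back against it leaves at least 235.07 − 165.49 = 69.58.

69.58 ≤ UX ≤ 400.56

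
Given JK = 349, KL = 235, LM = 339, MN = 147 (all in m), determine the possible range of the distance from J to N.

The maximum is all hops collinear in one direction: 349 + 235 + 339 + 147 = 1070.
The longest hop is 349; the others sum to 721. Since 349 ≤ 721, the path can fold back on itself completely, so the minimum distance is 0.

0 ≤ JN ≤ 1070 m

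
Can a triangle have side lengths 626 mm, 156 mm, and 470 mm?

No

The two shorter sides sum to 626, exactly equal to the longest side 626.
That gives only a degenerate (flat) triangle — the inequality must be strict.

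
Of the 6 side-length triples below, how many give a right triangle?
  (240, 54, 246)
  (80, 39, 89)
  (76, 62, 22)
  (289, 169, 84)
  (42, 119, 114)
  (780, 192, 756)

3

(240,54,246): 54²+240² = 60516 = 246² → right
(80,39,89): 39²+80² = 7921 = 89² → right
(76,62,22): 22²+62² = 4328 < 5776 = 76² → obtuse
(289,169,84): 84+169 ≤ 289, not a triangle
(42,119,114): 42²+114² = 14760 > 14161 = 119² → acute
(780,192,756): 192²+756² = 608400 = 780² → right
3 of the 6 are right.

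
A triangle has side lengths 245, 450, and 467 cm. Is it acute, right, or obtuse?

Compare the square of the longest side to the sum of squares of the other two: 245² + 450² = 262525 > 218089 = 467².

acute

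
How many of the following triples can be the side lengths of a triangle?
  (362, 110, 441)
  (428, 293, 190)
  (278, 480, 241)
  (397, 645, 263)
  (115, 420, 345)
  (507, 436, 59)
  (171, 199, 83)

(110,362,441): 110+362 > 441 → valid
(190,293,428): 190+293 > 428 → valid
(241,278,480): 241+278 > 480 → valid
(263,397,645): 263+397 > 645 → valid
(115,345,420): 115+345 > 420 → valid
(59,436,507): 59+436 ≤ 507 → not valid
(83,171,199): 83+171 > 199 → valid
6 of the 7 triples form a triangle.

6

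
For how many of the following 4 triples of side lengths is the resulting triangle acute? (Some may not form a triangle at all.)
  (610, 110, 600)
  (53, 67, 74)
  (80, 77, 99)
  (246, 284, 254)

(610,110,600): 110²+600² = 372100 = 610² → right
(53,67,74): 53²+67² = 7298 > 5476 = 74² → acute
(80,77,99): 77²+80² = 12329 > 9801 = 99² → acute
(246,284,254): 246²+254² = 125032 > 80656 = 284² → acute
3 of the 4 are acute.

3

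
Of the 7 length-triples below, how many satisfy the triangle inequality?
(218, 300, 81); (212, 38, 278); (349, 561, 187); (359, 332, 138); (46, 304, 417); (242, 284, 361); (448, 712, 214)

(81,218,300): 81+218 ≤ 300 → not valid
(38,212,278): 38+212 ≤ 278 → not valid
(187,349,561): 187+349 ≤ 561 → not valid
(138,332,359): 138+332 > 359 → valid
(46,304,417): 46+304 ≤ 417 → not valid
(242,284,361): 242+284 > 361 → valid
(214,448,712): 214+448 ≤ 712 → not valid
2 of the 7 triples form a triangle.

2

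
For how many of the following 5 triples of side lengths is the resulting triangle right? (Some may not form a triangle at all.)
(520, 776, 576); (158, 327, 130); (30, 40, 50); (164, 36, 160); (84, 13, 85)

4

(520,776,576): 520²+576² = 602176 = 776² → right
(158,327,130): 130+158 ≤ 327, not a triangle
(30,40,50): 30²+40² = 2500 = 50² → right
(164,36,160): 36²+160² = 26896 = 164² → right
(84,13,85): 13²+84² = 7225 = 85² → right
4 of the 5 are right.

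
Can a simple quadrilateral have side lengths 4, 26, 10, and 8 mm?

No

For a quadrilateral, each side must be shorter than the sum of the others.
Here the longest side is 26, but the remaining 3 sides sum to only 22.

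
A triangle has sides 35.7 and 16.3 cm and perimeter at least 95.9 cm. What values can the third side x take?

Triangle inequality alone gives 19.4 < x < 52.0.
The perimeter condition gives x ≥ 95.9 − 35.7 − 16.3 = 43.9.
Intersecting the two: 43.9 ≤ x < 52.0.

43.9 ≤ x < 52.0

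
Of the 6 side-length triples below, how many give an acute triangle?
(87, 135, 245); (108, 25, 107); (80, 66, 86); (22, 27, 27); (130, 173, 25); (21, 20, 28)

(87,135,245): 87+135 ≤ 245, not a triangle
(108,25,107): 25²+107² = 12074 > 11664 = 108² → acute
(80,66,86): 66²+80² = 10756 > 7396 = 86² → acute
(22,27,27): 22²+27² = 1213 > 729 = 27² → acute
(130,173,25): 25+130 ≤ 173, not a triangle
(21,20,28): 20²+21² = 841 > 784 = 28² → acute
4 of the 6 are acute.

4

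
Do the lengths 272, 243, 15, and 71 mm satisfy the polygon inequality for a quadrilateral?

Yes

A quadrilateral exists iff every side is shorter than the sum of the others — equivalently, the longest side is less than the sum of the rest.
Longest side 272 < 329 (sum of the remaining 3), so yes.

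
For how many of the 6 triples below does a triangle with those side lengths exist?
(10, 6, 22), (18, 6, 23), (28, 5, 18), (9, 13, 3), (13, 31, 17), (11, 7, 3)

1

(6,10,22): 6+10 ≤ 22 → not valid
(6,18,23): 6+18 > 23 → valid
(5,18,28): 5+18 ≤ 28 → not valid
(3,9,13): 3+9 ≤ 13 → not valid
(13,17,31): 13+17 ≤ 31 → not valid
(3,7,11): 3+7 ≤ 11 → not valid
1 of the 6 triples forms a triangle.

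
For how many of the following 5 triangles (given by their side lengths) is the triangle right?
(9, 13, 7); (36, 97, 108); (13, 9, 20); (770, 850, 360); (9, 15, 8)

1

(9,13,7): 7²+9² = 130 < 169 = 13² → obtuse
(36,97,108): 36²+97² = 10705 < 11664 = 108² → obtuse
(13,9,20): 9²+13² = 250 < 400 = 20² → obtuse
(770,850,360): 360²+770² = 722500 = 850² → right
(9,15,8): 8²+9² = 145 < 225 = 15² → obtuse
1 of the 5 is right.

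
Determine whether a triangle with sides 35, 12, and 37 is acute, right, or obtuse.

right

Compare the square of the longest side to the sum of squares of the other two: 12² + 35² = 1369 = 37².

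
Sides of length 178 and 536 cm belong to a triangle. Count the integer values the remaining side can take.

355

The third side lies in the open interval (358, 714).
Integers from 359 to 713 inclusive: 713 − 359 + 1 = 355.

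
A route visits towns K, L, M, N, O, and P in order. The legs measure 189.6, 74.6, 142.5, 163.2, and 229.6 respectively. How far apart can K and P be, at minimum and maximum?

0 ≤ KP ≤ 799.5

The maximum is all hops collinear in one direction: 189.6 + 74.6 + 142.5 + 163.2 + 229.6 = 799.5.
The longest hop is 229.6; the others sum to 569.9. Since 229.6 ≤ 569.9, the path can fold back on itself completely, so the minimum distance is 0.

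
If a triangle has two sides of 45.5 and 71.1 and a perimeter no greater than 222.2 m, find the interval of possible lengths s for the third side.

25.6 < s ≤ 105.6

Triangle inequality alone gives 25.6 < s < 116.6.
The perimeter condition gives s ≤ 222.2 − 45.5 − 71.1 = 105.6.
Intersecting the two: 25.6 < s ≤ 105.6.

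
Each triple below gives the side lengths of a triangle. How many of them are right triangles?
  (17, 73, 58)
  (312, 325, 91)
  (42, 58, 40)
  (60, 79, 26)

2

(17,73,58): 17²+58² = 3653 < 5329 = 73² → obtuse
(312,325,91): 91²+312² = 105625 = 325² → right
(42,58,40): 40²+42² = 3364 = 58² → right
(60,79,26): 26²+60² = 4276 < 6241 = 79² → obtuse
2 of the 4 are right.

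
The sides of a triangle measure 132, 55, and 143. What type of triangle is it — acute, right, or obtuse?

Compare the square of the longest side to the sum of squares of the other two: 55² + 132² = 20449 = 143².

right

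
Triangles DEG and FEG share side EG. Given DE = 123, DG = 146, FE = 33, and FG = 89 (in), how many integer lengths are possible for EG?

65

From triangle DEG: 23 < EG < 269.
From triangle FEG: 56 < EG < 122.
Intersection: 56 < EG < 122, so integers 57 through 121: 65 values.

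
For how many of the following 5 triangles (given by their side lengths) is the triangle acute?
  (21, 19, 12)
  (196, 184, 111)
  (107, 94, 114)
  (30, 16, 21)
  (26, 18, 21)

4

(21,19,12): 12²+19² = 505 > 441 = 21² → acute
(196,184,111): 111²+184² = 46177 > 38416 = 196² → acute
(107,94,114): 94²+107² = 20285 > 12996 = 114² → acute
(30,16,21): 16²+21² = 697 < 900 = 30² → obtuse
(26,18,21): 18²+21² = 765 > 676 = 26² → acute
4 of the 5 are acute.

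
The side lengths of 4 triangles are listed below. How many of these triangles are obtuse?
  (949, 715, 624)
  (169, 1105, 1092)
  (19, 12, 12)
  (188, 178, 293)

2

(949,715,624): 624²+715² = 900601 = 949² → right
(169,1105,1092): 169²+1092² = 1221025 = 1105² → right
(19,12,12): 12²+12² = 288 < 361 = 19² → obtuse
(188,178,293): 178²+188² = 67028 < 85849 = 293² → obtuse
2 of the 4 are obtuse.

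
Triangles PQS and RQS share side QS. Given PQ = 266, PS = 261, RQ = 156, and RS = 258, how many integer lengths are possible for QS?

311

From triangle PQS: 5 < QS < 527.
From triangle RQS: 102 < QS < 414.
Intersection: 102 < QS < 414, so integers 103 through 413: 311 values.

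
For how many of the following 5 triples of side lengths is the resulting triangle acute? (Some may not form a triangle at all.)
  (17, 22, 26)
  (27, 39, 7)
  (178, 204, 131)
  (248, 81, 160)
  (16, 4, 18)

(17,22,26): 17²+22² = 773 > 676 = 26² → acute
(27,39,7): 7+27 ≤ 39, not a triangle
(178,204,131): 131²+178² = 48845 > 41616 = 204² → acute
(248,81,160): 81+160 ≤ 248, not a triangle
(16,4,18): 4²+16² = 272 < 324 = 18² → obtuse
2 of the 5 are acute.

2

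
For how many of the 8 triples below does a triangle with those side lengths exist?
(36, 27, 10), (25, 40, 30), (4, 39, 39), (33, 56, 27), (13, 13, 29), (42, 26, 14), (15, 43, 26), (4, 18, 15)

5

(10,27,36): 10+27 > 36 → valid
(25,30,40): 25+30 > 40 → valid
(4,39,39): 4+39 > 39 → valid
(27,33,56): 27+33 > 56 → valid
(13,13,29): 13+13 ≤ 29 → not valid
(14,26,42): 14+26 ≤ 42 → not valid
(15,26,43): 15+26 ≤ 43 → not valid
(4,15,18): 4+15 > 18 → valid
5 of the 8 triples form a triangle.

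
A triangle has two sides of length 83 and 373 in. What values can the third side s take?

290 < s < 456 (in)

By the triangle inequality, s must be less than 83 + 373 = 456 and greater than |83 − 373| = 290.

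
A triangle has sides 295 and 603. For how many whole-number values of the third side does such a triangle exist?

The third side lies in the open interval (308, 898).
Integers from 309 to 897 inclusive: 897 − 309 + 1 = 589.

589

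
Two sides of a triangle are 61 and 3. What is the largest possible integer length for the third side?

63

The third side must be strictly less than 61 + 3 = 64.
The largest integer below 64 is 63.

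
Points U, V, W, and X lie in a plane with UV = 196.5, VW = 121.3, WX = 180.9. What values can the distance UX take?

0 ≤ UX ≤ 498.7

The maximum is all hops collinear in one direction: 196.5 + 121.3 + 180.9 = 498.7.
The longest hop is 196.5; the others sum to 302.2. Since 196.5 ≤ 302.2, the path can fold back on itself completely, so the minimum distance is 0.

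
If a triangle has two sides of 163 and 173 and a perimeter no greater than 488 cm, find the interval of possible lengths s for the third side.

10 < s ≤ 152

Triangle inequality alone gives 10 < s < 336.
The perimeter condition gives s ≤ 488 − 163 − 173 = 152.
Intersecting the two: 10 < s ≤ 152.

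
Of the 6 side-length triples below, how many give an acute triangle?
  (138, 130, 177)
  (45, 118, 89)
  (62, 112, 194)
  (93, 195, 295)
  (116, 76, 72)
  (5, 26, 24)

1

(138,130,177): 130²+138² = 35944 > 31329 = 177² → acute
(45,118,89): 45²+89² = 9946 < 13924 = 118² → obtuse
(62,112,194): 62+112 ≤ 194, not a triangle
(93,195,295): 93+195 ≤ 295, not a triangle
(116,76,72): 72²+76² = 10960 < 13456 = 116² → obtuse
(5,26,24): 5²+24² = 601 < 676 = 26² → obtuse
1 of the 6 is acute.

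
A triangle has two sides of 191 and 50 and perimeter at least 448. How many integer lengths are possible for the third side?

Triangle inequality: 141 < x < 241. Perimeter ≥ 448 gives x ≥ 448 − 191 − 50 = 207.
So 207 ≤ x < 241; integers 207 through 240: 34 values.

34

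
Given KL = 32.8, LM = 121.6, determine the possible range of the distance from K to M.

88.8 ≤ KM ≤ 154.4

By the triangle inequality, |32.8 − 121.6| ≤ KM ≤ 32.8 + 121.6.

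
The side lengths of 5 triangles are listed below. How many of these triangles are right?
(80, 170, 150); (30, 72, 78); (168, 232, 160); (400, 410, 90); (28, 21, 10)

4

(80,170,150): 80²+150² = 28900 = 170² → right
(30,72,78): 30²+72² = 6084 = 78² → right
(168,232,160): 160²+168² = 53824 = 232² → right
(400,410,90): 90²+400² = 168100 = 410² → right
(28,21,10): 10²+21² = 541 < 784 = 28² → obtuse
4 of the 5 are right.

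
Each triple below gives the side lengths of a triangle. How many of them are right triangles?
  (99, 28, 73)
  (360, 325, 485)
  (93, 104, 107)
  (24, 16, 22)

1

(99,28,73): 28²+73² = 6113 < 9801 = 99² → obtuse
(360,325,485): 325²+360² = 235225 = 485² → right
(93,104,107): 93²+104² = 19465 > 11449 = 107² → acute
(24,16,22): 16²+22² = 740 > 576 = 24² → acute
1 of the 4 is right.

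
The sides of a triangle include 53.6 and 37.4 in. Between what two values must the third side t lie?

16.2 < t < 91.0 (in)

By the triangle inequality, t must be less than 53.6 + 37.4 = 91.0 and greater than |53.6 − 37.4| = 16.2.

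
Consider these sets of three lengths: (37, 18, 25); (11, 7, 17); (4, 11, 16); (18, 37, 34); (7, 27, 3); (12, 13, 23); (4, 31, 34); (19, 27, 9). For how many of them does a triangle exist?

6

(18,25,37): 18+25 > 37 → valid
(7,11,17): 7+11 > 17 → valid
(4,11,16): 4+11 ≤ 16 → not valid
(18,34,37): 18+34 > 37 → valid
(3,7,27): 3+7 ≤ 27 → not valid
(12,13,23): 12+13 > 23 → valid
(4,31,34): 4+31 > 34 → valid
(9,19,27): 9+19 > 27 → valid
6 of the 8 triples form a triangle.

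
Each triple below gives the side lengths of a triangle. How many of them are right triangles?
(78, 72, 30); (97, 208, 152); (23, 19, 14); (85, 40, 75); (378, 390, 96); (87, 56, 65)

3

(78,72,30): 30²+72² = 6084 = 78² → right
(97,208,152): 97²+152² = 32513 < 43264 = 208² → obtuse
(23,19,14): 14²+19² = 557 > 529 = 23² → acute
(85,40,75): 40²+75² = 7225 = 85² → right
(378,390,96): 96²+378² = 152100 = 390² → right
(87,56,65): 56²+65² = 7361 < 7569 = 87² → obtuse
3 of the 6 are right.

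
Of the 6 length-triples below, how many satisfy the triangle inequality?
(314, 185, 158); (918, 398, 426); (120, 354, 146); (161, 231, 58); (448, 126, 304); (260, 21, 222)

(158,185,314): 158+185 > 314 → valid
(398,426,918): 398+426 ≤ 918 → not valid
(120,146,354): 120+146 ≤ 354 → not valid
(58,161,231): 58+161 ≤ 231 → not valid
(126,304,448): 126+304 ≤ 448 → not valid
(21,222,260): 21+222 ≤ 260 → not valid
1 of the 6 triples forms a triangle.

1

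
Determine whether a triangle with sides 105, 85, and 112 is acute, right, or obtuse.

Compare the square of the longest side to the sum of squares of the other two: 85² + 105² = 18250 > 12544 = 112².

acute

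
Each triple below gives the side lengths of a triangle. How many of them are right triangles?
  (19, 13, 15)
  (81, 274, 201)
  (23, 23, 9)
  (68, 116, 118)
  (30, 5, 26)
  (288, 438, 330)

(19,13,15): 13²+15² = 394 > 361 = 19² → acute
(81,274,201): 81²+201² = 46962 < 75076 = 274² → obtuse
(23,23,9): 9²+23² = 610 > 529 = 23² → acute
(68,116,118): 68²+116² = 18080 > 13924 = 118² → acute
(30,5,26): 5²+26² = 701 < 900 = 30² → obtuse
(288,438,330): 288²+330² = 191844 = 438² → right
1 of the 6 is right.

1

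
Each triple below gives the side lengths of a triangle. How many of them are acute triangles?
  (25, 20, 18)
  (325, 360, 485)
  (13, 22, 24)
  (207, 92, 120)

(25,20,18): 18²+20² = 724 > 625 = 25² → acute
(325,360,485): 325²+360² = 235225 = 485² → right
(13,22,24): 13²+22² = 653 > 576 = 24² → acute
(207,92,120): 92²+120² = 22864 < 42849 = 207² → obtuse
2 of the 4 are acute.

2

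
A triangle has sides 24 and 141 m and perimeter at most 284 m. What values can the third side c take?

Triangle inequality alone gives 117 < c < 165.
The perimeter condition gives c ≤ 284 − 24 − 141 = 119.
Intersecting the two: 117 < c ≤ 119.

117 < c ≤ 119 m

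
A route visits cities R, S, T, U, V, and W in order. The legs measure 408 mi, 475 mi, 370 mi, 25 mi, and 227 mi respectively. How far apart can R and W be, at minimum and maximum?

The maximum is all hops collinear in one direction: 408 + 475 + 370 + 25 + 227 = 1505.
The longest hop is 475; the others sum to 1030. Since 475 ≤ 1030, the path can fold back on itself completely, so the minimum distance is 0.

0 ≤ RW ≤ 1505 mi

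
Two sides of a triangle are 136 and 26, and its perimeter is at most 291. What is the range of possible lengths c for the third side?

Triangle inequality alone gives 110 < c < 162.
The perimeter condition gives c ≤ 291 − 136 − 26 = 129.
Intersecting the two: 110 < c ≤ 129.

110 < c ≤ 129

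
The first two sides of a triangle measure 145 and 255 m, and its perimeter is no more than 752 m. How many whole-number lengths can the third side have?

Triangle inequality: 110 < x < 400. Perimeter ≤ 752 gives x ≤ 752 − 145 − 255 = 352.
So 110 < x ≤ 352; integers 111 through 352: 242 values.

242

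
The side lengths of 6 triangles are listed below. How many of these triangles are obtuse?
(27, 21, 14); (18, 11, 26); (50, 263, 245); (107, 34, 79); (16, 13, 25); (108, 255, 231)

5

(27,21,14): 14²+21² = 637 < 729 = 27² → obtuse
(18,11,26): 11²+18² = 445 < 676 = 26² → obtuse
(50,263,245): 50²+245² = 62525 < 69169 = 263² → obtuse
(107,34,79): 34²+79² = 7397 < 11449 = 107² → obtuse
(16,13,25): 13²+16² = 425 < 625 = 25² → obtuse
(108,255,231): 108²+231² = 65025 = 255² → right
5 of the 6 are obtuse.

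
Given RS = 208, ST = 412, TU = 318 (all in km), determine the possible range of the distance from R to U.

The maximum is all hops collinear in one direction: 208 + 412 + 318 = 938.
The longest hop is 412; the others sum to 526. Since 412 ≤ 526, the path can fold back on itself completely, so the minimum distance is 0.

0 ≤ RU ≤ 938 km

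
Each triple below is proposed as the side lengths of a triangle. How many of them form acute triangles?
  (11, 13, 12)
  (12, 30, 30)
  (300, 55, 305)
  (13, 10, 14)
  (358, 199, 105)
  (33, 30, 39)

4

(11,13,12): 11²+12² = 265 > 169 = 13² → acute
(12,30,30): 12²+30² = 1044 > 900 = 30² → acute
(300,55,305): 55²+300² = 93025 = 305² → right
(13,10,14): 10²+13² = 269 > 196 = 14² → acute
(358,199,105): 105+199 ≤ 358, not a triangle
(33,30,39): 30²+33² = 1989 > 1521 = 39² → acute
4 of the 6 are acute.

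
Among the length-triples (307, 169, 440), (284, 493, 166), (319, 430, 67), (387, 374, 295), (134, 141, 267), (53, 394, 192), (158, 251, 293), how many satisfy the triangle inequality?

(169,307,440): 169+307 > 440 → valid
(166,284,493): 166+284 ≤ 493 → not valid
(67,319,430): 67+319 ≤ 430 → not valid
(295,374,387): 295+374 > 387 → valid
(134,141,267): 134+141 > 267 → valid
(53,192,394): 53+192 ≤ 394 → not valid
(158,251,293): 158+251 > 293 → valid
4 of the 7 triples form a triangle.

4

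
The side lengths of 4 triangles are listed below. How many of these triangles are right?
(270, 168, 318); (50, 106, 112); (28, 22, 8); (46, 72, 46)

(270,168,318): 168²+270² = 101124 = 318² → right
(50,106,112): 50²+106² = 13736 > 12544 = 112² → acute
(28,22,8): 8²+22² = 548 < 784 = 28² → obtuse
(46,72,46): 46²+46² = 4232 < 5184 = 72² → obtuse
1 of the 4 is right.

1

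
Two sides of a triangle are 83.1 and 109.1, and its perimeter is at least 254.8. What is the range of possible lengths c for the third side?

Triangle inequality alone gives 26.0 < c < 192.2.
The perimeter condition gives c ≥ 254.8 − 83.1 − 109.1 = 62.6.
Intersecting the two: 62.6 ≤ c < 192.2.

62.6 ≤ c < 192.2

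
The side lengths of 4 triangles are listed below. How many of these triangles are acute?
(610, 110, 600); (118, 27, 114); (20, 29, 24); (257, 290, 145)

2

(610,110,600): 110²+600² = 372100 = 610² → right
(118,27,114): 27²+114² = 13725 < 13924 = 118² → obtuse
(20,29,24): 20²+24² = 976 > 841 = 29² → acute
(257,290,145): 145²+257² = 87074 > 84100 = 290² → acute
2 of the 4 are acute.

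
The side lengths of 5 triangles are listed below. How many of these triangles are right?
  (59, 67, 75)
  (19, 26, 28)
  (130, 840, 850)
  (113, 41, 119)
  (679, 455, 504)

(59,67,75): 59²+67² = 7970 > 5625 = 75² → acute
(19,26,28): 19²+26² = 1037 > 784 = 28² → acute
(130,840,850): 130²+840² = 722500 = 850² → right
(113,41,119): 41²+113² = 14450 > 14161 = 119² → acute
(679,455,504): 455²+504² = 461041 = 679² → right
2 of the 5 are right.

2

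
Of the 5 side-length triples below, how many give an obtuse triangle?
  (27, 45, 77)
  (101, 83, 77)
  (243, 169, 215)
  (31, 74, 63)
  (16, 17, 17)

(27,45,77): 27+45 ≤ 77, not a triangle
(101,83,77): 77²+83² = 12818 > 10201 = 101² → acute
(243,169,215): 169²+215² = 74786 > 59049 = 243² → acute
(31,74,63): 31²+63² = 4930 < 5476 = 74² → obtuse
(16,17,17): 16²+17² = 545 > 289 = 17² → acute
1 of the 5 is obtuse.

1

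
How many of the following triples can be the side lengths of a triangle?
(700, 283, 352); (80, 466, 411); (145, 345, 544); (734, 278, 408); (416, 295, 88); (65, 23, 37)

(283,352,700): 283+352 ≤ 700 → not valid
(80,411,466): 80+411 > 466 → valid
(145,345,544): 145+345 ≤ 544 → not valid
(278,408,734): 278+408 ≤ 734 → not valid
(88,295,416): 88+295 ≤ 416 → not valid
(23,37,65): 23+37 ≤ 65 → not valid
1 of the 6 triples forms a triangle.

1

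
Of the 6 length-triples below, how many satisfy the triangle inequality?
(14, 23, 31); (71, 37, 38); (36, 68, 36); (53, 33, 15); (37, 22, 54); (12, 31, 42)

5

(14,23,31): 14+23 > 31 → valid
(37,38,71): 37+38 > 71 → valid
(36,36,68): 36+36 > 68 → valid
(15,33,53): 15+33 ≤ 53 → not valid
(22,37,54): 22+37 > 54 → valid
(12,31,42): 12+31 > 42 → valid
5 of the 6 triples form a triangle.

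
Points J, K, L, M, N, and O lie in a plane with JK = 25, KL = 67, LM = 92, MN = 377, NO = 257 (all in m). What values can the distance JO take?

The maximum is all hops collinear in one direction: 25 + 67 + 92 + 377 + 257 = 818.
The longest hop is 377; the others sum to 441. Since 377 ≤ 441, the path can fold back on itself completely, so the minimum distance is 0.

0 ≤ JO ≤ 818 m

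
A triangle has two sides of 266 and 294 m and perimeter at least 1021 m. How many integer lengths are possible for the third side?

Triangle inequality: 28 < x < 560. Perimeter ≥ 1021 gives x ≥ 1021 − 266 − 294 = 461.
So 461 ≤ x < 560; integers 461 through 559: 99 values.

99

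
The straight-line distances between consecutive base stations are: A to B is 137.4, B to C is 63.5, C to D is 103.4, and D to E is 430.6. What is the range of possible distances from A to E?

The maximum is all hops collinear in one direction: 137.4 + 63.5 + 103.4 + 430.6 = 734.9.
The longest hop is 430.6; the others sum to 304.3. Folding the others back against it leaves at least 430.6 − 304.3 = 126.3.

126.3 ≤ AE ≤ 734.9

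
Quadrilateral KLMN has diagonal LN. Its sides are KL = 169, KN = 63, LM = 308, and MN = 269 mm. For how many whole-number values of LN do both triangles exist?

125

From triangle KLN: 106 < LN < 232.
From triangle MLN: 39 < LN < 577.
Intersection: 106 < LN < 232, so integers 107 through 231: 125 values.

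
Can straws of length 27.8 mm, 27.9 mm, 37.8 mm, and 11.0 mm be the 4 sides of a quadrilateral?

Yes

A quadrilateral exists iff every side is shorter than the sum of the others — equivalently, the longest side is less than the sum of the rest.
Longest side 37.8 < 66.7 (sum of the remaining 3), so yes.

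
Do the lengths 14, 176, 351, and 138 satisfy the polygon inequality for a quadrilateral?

For a quadrilateral, each side must be shorter than the sum of the others.
Here the longest side is 351, but the remaining 3 sides sum to only 328.

No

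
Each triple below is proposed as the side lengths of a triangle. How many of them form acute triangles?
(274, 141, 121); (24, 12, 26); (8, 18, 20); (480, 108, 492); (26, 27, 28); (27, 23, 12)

2

(274,141,121): 121+141 ≤ 274, not a triangle
(24,12,26): 12²+24² = 720 > 676 = 26² → acute
(8,18,20): 8²+18² = 388 < 400 = 20² → obtuse
(480,108,492): 108²+480² = 242064 = 492² → right
(26,27,28): 26²+27² = 1405 > 784 = 28² → acute
(27,23,12): 12²+23² = 673 < 729 = 27² → obtuse
2 of the 6 are acute.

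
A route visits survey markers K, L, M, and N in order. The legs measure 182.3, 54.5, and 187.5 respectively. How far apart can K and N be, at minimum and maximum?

0 ≤ KN ≤ 424.3

The maximum is all hops collinear in one direction: 182.3 + 54.5 + 187.5 = 424.3.
The longest hop is 187.5; the others sum to 236.8. Since 187.5 ≤ 236.8, the path can fold back on itself completely, so the minimum distance is 0.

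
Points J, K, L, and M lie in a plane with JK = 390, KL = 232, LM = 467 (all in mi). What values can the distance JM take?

The maximum is all hops collinear in one direction: 390 + 232 + 467 = 1089.
The longest hop is 467; the others sum to 622. Since 467 ≤ 622, the path can fold back on itself completely, so the minimum distance is 0.

0 ≤ JM ≤ 1089 mi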